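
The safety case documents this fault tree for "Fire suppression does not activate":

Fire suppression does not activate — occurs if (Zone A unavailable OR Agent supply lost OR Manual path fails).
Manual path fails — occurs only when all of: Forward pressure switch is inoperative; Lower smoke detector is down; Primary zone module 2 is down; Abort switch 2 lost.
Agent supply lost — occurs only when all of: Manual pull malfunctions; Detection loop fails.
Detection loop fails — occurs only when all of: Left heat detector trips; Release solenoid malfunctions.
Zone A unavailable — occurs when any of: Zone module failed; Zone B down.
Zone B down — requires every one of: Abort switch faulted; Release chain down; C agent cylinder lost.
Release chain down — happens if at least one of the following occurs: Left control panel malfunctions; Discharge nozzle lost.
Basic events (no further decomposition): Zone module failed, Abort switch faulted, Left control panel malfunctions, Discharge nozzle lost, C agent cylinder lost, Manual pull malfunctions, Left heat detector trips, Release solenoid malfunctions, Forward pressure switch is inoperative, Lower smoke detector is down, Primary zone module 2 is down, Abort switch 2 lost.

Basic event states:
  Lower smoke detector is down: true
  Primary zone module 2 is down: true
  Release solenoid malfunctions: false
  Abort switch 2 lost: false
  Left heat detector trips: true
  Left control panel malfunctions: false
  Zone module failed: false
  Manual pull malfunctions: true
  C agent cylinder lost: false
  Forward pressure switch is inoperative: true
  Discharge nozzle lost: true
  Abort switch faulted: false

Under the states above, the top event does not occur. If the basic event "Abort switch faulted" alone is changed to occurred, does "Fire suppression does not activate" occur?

No

Counterfactual: set "Abort switch faulted" to occurred.
Release chain down [OR]: Left control panel malfunctions=not, Discharge nozzle lost=occurs → at least one input occurs → occurs.
Zone B down [AND]: Abort switch faulted=occurs, Release chain down=occurs, C agent cylinder lost=not → not all inputs occur → does not occur.
Zone A unavailable [OR]: Zone module failed=not, Zone B down=not → no input occurs → does not occur.
Detection loop fails [AND]: Left heat detector trips=occurs, Release solenoid malfunctions=not → not all inputs occur → does not occur.
Agent supply lost [AND]: Manual pull malfunctions=occurs, Detection loop fails=not → not all inputs occur → does not occur.
Manual path fails [AND]: Forward pressure switch is inoperative=occurs, Lower smoke detector is down=occurs, Primary zone module 2 is down=occurs, Abort switch 2 lost=not → not all inputs occur → does not occur.
Fire suppression does not activate [OR]: Zone A unavailable=not, Agent supply lost=not, Manual path fails=not → no input occurs → does not occur.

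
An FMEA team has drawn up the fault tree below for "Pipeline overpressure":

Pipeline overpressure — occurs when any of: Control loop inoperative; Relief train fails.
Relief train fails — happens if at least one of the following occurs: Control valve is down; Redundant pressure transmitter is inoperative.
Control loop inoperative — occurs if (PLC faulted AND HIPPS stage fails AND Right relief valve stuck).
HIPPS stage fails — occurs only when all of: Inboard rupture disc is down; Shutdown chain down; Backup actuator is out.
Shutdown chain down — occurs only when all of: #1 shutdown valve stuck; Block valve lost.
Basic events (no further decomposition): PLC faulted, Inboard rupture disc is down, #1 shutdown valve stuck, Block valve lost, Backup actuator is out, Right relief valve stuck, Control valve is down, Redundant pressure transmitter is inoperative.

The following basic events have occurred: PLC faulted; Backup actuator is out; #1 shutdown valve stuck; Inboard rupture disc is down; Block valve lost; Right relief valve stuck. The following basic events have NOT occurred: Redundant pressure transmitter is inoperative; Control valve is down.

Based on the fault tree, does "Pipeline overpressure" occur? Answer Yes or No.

Shutdown chain down [AND]: #1 shutdown valve stuck=occurs, Block valve lost=occurs → all inputs occur → occurs.
HIPPS stage fails [AND]: Inboard rupture disc is down=occurs, Shutdown chain down=occurs, Backup actuator is out=occurs → all inputs occur → occurs.
Control loop inoperative [AND]: PLC faulted=occurs, HIPPS stage fails=occurs, Right relief valve stuck=occurs → all inputs occur → occurs.
Relief train fails [OR]: Control valve is down=not, Redundant pressure transmitter is inoperative=not → no input occurs → does not occur.
Pipeline overpressure [OR]: Control loop inoperative=occurs, Relief train fails=not → at least one input occurs → occurs.

Yes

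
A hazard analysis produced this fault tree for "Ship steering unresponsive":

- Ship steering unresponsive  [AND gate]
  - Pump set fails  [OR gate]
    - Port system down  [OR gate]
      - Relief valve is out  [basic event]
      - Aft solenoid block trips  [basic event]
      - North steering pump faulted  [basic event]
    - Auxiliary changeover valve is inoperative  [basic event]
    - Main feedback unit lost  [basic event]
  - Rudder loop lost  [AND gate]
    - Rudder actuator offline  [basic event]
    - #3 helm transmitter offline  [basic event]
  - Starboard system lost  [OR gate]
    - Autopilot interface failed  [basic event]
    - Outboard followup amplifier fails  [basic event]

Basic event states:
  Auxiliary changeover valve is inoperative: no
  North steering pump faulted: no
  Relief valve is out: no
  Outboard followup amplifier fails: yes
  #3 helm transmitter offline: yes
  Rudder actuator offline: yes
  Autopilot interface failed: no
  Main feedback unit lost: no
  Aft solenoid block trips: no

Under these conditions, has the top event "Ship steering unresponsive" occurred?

No

Port system down [OR]: Relief valve is out=not, Aft solenoid block trips=not, North steering pump faulted=not → no input occurs → does not occur.
Pump set fails [OR]: Port system down=not, Auxiliary changeover valve is inoperative=not, Main feedback unit lost=not → no input occurs → does not occur.
Rudder loop lost [AND]: Rudder actuator offline=occurs, #3 helm transmitter offline=occurs → all inputs occur → occurs.
Starboard system lost [OR]: Autopilot interface failed=not, Outboard followup amplifier fails=occurs → at least one input occurs → occurs.
Ship steering unresponsive [AND]: Pump set fails=not, Rudder loop lost=occurs, Starboard system lost=occurs → not all inputs occur → does not occur.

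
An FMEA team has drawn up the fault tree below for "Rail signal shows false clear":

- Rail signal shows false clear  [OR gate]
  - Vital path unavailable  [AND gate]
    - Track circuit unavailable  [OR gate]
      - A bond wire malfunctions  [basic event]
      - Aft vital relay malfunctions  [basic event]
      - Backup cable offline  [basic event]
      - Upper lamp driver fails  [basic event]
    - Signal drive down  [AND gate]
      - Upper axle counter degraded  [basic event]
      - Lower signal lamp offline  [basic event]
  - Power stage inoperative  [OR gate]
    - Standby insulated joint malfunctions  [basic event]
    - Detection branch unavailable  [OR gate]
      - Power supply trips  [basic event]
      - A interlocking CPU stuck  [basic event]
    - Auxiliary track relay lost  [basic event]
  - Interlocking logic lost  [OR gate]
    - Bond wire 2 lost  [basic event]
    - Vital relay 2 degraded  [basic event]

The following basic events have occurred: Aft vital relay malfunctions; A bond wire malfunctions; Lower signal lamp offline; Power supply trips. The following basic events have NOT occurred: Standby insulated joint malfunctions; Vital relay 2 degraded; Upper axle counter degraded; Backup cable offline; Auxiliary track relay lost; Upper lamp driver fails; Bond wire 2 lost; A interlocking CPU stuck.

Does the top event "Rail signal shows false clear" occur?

Track circuit unavailable [OR]: A bond wire malfunctions=occurs, Aft vital relay malfunctions=occurs, Backup cable offline=not, Upper lamp driver fails=not → at least one input occurs → occurs.
Signal drive down [AND]: Upper axle counter degraded=not, Lower signal lamp offline=occurs → not all inputs occur → does not occur.
Vital path unavailable [AND]: Track circuit unavailable=occurs, Signal drive down=not → not all inputs occur → does not occur.
Detection branch unavailable [OR]: Power supply trips=occurs, A interlocking CPU stuck=not → at least one input occurs → occurs.
Power stage inoperative [OR]: Standby insulated joint malfunctions=not, Detection branch unavailable=occurs, Auxiliary track relay lost=not → at least one input occurs → occurs.
Interlocking logic lost [OR]: Bond wire 2 lost=not, Vital relay 2 degraded=not → no input occurs → does not occur.
Rail signal shows false clear [OR]: Vital path unavailable=not, Power stage inoperative=occurs, Interlocking logic lost=not → at least one input occurs → occurs.

Yes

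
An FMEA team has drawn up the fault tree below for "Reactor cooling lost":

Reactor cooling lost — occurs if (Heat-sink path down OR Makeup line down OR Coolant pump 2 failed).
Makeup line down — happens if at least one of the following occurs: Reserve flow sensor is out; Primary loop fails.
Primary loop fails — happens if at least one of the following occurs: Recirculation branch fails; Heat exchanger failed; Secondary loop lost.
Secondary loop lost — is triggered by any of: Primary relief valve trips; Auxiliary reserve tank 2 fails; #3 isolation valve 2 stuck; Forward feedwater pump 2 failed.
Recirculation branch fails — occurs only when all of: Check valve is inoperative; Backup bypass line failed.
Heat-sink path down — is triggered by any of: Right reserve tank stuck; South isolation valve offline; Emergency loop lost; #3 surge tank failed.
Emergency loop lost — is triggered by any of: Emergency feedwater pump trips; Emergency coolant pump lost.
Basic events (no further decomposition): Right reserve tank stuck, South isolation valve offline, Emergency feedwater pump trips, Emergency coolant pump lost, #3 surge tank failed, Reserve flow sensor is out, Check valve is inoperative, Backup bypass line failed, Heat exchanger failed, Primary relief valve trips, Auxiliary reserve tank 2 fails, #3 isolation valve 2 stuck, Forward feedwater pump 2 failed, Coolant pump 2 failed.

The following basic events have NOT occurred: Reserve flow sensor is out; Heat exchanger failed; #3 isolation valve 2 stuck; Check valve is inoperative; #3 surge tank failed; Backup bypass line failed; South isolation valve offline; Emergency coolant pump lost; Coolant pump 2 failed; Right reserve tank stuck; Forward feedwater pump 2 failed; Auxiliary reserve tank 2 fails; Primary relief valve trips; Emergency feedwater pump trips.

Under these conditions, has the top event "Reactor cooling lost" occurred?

No

Emergency loop lost [OR]: Emergency feedwater pump trips=not, Emergency coolant pump lost=not → no input occurs → does not occur.
Heat-sink path down [OR]: Right reserve tank stuck=not, South isolation valve offline=not, Emergency loop lost=not, #3 surge tank failed=not → no input occurs → does not occur.
Recirculation branch fails [AND]: Check valve is inoperative=not, Backup bypass line failed=not → not all inputs occur → does not occur.
Secondary loop lost [OR]: Primary relief valve trips=not, Auxiliary reserve tank 2 fails=not, #3 isolation valve 2 stuck=not, Forward feedwater pump 2 failed=not → no input occurs → does not occur.
Primary loop fails [OR]: Recirculation branch fails=not, Heat exchanger failed=not, Secondary loop lost=not → no input occurs → does not occur.
Makeup line down [OR]: Reserve flow sensor is out=not, Primary loop fails=not → no input occurs → does not occur.
Reactor cooling lost [OR]: Heat-sink path down=not, Makeup line down=not, Coolant pump 2 failed=not → no input occurs → does not occur.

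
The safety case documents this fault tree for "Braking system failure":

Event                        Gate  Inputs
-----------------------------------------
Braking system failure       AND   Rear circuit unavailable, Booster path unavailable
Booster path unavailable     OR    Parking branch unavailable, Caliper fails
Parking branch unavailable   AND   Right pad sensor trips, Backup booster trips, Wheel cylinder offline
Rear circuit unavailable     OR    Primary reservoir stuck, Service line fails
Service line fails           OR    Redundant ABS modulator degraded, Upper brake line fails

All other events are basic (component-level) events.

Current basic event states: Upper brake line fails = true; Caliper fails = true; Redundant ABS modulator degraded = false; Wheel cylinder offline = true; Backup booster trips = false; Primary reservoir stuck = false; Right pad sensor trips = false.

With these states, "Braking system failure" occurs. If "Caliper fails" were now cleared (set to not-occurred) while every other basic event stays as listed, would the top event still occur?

No

Counterfactual: set "Caliper fails" to not occurred.
Service line fails [OR]: Redundant ABS modulator degraded=not, Upper brake line fails=occurs → at least one input occurs → occurs.
Rear circuit unavailable [OR]: Primary reservoir stuck=not, Service line fails=occurs → at least one input occurs → occurs.
Parking branch unavailable [AND]: Right pad sensor trips=not, Backup booster trips=not, Wheel cylinder offline=occurs → not all inputs occur → does not occur.
Booster path unavailable [OR]: Parking branch unavailable=not, Caliper fails=not → no input occurs → does not occur.
Braking system failure [AND]: Rear circuit unavailable=occurs, Booster path unavailable=not → not all inputs occur → does not occur.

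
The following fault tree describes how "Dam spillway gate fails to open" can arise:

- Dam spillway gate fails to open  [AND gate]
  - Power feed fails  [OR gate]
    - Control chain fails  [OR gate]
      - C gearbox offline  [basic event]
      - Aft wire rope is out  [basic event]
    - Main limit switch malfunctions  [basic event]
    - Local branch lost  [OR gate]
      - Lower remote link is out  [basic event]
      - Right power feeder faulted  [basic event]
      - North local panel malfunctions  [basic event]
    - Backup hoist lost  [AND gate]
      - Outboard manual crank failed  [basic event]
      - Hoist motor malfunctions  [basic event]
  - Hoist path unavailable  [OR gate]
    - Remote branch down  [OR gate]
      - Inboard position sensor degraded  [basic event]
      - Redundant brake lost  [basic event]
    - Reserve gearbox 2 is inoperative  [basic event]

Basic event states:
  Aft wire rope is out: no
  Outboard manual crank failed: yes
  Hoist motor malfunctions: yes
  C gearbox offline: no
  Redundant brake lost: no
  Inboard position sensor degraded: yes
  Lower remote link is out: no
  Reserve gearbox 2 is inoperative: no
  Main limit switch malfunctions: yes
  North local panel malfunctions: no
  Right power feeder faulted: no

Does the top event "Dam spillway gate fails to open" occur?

Control chain fails [OR]: C gearbox offline=not, Aft wire rope is out=not → no input occurs → does not occur.
Local branch lost [OR]: Lower remote link is out=not, Right power feeder faulted=not, North local panel malfunctions=not → no input occurs → does not occur.
Backup hoist lost [AND]: Outboard manual crank failed=occurs, Hoist motor malfunctions=occurs → all inputs occur → occurs.
Power feed fails [OR]: Control chain fails=not, Main limit switch malfunctions=occurs, Local branch lost=not, Backup hoist lost=occurs → at least one input occurs → occurs.
Remote branch down [OR]: Inboard position sensor degraded=occurs, Redundant brake lost=not → at least one input occurs → occurs.
Hoist path unavailable [OR]: Remote branch down=occurs, Reserve gearbox 2 is inoperative=not → at least one input occurs → occurs.
Dam spillway gate fails to open [AND]: Power feed fails=occurs, Hoist path unavailable=occurs → all inputs occur → occurs.

Yes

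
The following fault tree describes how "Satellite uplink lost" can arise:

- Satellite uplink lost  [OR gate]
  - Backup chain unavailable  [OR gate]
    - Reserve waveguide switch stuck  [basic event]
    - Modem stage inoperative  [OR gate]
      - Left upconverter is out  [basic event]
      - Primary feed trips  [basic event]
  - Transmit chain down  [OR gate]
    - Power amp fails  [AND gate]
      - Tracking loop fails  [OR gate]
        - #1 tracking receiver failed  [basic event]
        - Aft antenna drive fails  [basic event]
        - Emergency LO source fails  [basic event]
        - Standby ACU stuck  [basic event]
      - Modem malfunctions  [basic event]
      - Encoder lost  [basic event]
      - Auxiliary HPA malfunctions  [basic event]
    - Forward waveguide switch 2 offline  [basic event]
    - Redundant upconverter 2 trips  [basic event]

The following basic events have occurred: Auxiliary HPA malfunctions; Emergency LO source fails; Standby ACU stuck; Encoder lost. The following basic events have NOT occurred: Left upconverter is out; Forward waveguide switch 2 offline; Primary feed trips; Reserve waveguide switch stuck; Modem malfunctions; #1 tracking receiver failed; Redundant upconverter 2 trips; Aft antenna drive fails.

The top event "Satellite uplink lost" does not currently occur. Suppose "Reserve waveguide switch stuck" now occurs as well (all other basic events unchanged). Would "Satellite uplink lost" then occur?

Counterfactual: set "Reserve waveguide switch stuck" to occurred.
Modem stage inoperative [OR]: Left upconverter is out=not, Primary feed trips=not → no input occurs → does not occur.
Backup chain unavailable [OR]: Reserve waveguide switch stuck=occurs, Modem stage inoperative=not → at least one input occurs → occurs.
Tracking loop fails [OR]: #1 tracking receiver failed=not, Aft antenna drive fails=not, Emergency LO source fails=occurs, Standby ACU stuck=occurs → at least one input occurs → occurs.
Power amp fails [AND]: Tracking loop fails=occurs, Modem malfunctions=not, Encoder lost=occurs, Auxiliary HPA malfunctions=occurs → not all inputs occur → does not occur.
Transmit chain down [OR]: Power amp fails=not, Forward waveguide switch 2 offline=not, Redundant upconverter 2 trips=not → no input occurs → does not occur.
Satellite uplink lost [OR]: Backup chain unavailable=occurs, Transmit chain down=not → at least one input occurs → occurs.

Yes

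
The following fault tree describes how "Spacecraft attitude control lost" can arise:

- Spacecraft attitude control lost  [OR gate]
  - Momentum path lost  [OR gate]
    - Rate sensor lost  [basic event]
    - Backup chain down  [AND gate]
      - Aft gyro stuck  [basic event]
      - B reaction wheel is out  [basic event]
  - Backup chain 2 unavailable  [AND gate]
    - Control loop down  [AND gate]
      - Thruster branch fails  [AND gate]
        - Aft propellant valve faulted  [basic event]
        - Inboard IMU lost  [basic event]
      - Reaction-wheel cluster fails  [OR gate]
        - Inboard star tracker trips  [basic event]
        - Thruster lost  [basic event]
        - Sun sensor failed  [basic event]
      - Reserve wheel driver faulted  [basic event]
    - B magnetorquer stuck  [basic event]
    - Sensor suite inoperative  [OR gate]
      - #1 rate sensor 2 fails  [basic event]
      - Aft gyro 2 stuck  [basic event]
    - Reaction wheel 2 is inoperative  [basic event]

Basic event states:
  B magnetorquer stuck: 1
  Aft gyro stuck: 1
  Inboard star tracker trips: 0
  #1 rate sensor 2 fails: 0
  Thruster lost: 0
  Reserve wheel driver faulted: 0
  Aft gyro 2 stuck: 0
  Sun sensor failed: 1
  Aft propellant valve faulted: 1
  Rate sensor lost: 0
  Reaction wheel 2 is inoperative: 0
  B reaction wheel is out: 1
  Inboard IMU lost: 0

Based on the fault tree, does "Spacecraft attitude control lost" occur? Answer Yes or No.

Backup chain down [AND]: Aft gyro stuck=occurs, B reaction wheel is out=occurs → all inputs occur → occurs.
Momentum path lost [OR]: Rate sensor lost=not, Backup chain down=occurs → at least one input occurs → occurs.
Thruster branch fails [AND]: Aft propellant valve faulted=occurs, Inboard IMU lost=not → not all inputs occur → does not occur.
Reaction-wheel cluster fails [OR]: Inboard star tracker trips=not, Thruster lost=not, Sun sensor failed=occurs → at least one input occurs → occurs.
Control loop down [AND]: Thruster branch fails=not, Reaction-wheel cluster fails=occurs, Reserve wheel driver faulted=not → not all inputs occur → does not occur.
Sensor suite inoperative [OR]: #1 rate sensor 2 fails=not, Aft gyro 2 stuck=not → no input occurs → does not occur.
Backup chain 2 unavailable [AND]: Control loop down=not, B magnetorquer stuck=occurs, Sensor suite inoperative=not, Reaction wheel 2 is inoperative=not → not all inputs occur → does not occur.
Spacecraft attitude control lost [OR]: Momentum path lost=occurs, Backup chain 2 unavailable=not → at least one input occurs → occurs.

Yes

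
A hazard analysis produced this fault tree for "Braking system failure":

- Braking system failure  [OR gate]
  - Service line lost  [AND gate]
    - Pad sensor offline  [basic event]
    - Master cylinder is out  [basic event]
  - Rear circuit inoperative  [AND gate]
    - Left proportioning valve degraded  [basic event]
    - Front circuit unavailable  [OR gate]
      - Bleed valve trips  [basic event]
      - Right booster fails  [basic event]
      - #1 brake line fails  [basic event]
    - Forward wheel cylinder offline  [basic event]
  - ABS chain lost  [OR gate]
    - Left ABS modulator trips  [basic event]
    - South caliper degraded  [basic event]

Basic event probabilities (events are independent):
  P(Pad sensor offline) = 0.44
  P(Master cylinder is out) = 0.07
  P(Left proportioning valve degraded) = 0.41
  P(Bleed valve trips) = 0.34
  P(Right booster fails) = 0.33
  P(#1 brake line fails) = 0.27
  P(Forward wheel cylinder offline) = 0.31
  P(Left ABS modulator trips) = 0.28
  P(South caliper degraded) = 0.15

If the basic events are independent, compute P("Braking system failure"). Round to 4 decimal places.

0.4579

P(Service line lost) [AND] = 0.44 × 0.07 = 0.030800
P(Front circuit unavailable) [OR] = 1 − (1−0.34) × (1−0.33) × (1−0.27) = 0.677194
P(Rear circuit inoperative) [AND] = 0.41 × 0.677194 × 0.31 = 0.086071
P(ABS chain lost) [OR] = 1 − (1−0.28) × (1−0.15) = 0.388000
P(Braking system failure) [OR] = 1 − (1−0.030800) × (1−0.086071) × (1−0.388000) = 0.457903
Rounded to 4 decimal places: P(Braking system failure) ≈ 0.4579.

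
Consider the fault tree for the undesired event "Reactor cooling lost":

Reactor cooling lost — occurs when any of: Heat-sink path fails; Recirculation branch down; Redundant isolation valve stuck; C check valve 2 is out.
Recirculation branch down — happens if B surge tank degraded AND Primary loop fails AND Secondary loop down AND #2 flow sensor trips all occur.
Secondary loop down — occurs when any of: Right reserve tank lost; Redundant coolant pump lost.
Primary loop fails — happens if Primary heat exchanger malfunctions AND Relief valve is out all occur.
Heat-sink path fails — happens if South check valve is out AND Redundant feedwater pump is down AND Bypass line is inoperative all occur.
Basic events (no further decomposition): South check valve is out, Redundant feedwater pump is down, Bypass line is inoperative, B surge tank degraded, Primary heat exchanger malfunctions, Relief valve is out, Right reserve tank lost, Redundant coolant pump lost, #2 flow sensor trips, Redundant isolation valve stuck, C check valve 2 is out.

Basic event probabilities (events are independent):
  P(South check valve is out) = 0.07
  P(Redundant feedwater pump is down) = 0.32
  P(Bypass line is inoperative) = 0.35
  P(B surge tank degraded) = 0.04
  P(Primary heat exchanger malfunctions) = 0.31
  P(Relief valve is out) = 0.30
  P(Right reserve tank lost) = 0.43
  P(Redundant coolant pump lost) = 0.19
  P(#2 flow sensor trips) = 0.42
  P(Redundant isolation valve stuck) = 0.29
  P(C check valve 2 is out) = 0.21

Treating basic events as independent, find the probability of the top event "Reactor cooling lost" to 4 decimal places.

P(Heat-sink path fails) [AND] = 0.07 × 0.32 × 0.35 = 0.007840
P(Primary loop fails) [AND] = 0.31 × 0.30 = 0.093000
P(Secondary loop down) [OR] = 1 − (1−0.43) × (1−0.19) = 0.538300
P(Recirculation branch down) [AND] = 0.04 × 0.093000 × 0.538300 × 0.42 = 0.000841
P(Reactor cooling lost) [OR] = 1 − (1−0.007840) × (1−0.000841) × (1−0.29) × (1−0.21) = 0.443965
Rounded to 4 decimal places: P(Reactor cooling lost) ≈ 0.4440.

0.4440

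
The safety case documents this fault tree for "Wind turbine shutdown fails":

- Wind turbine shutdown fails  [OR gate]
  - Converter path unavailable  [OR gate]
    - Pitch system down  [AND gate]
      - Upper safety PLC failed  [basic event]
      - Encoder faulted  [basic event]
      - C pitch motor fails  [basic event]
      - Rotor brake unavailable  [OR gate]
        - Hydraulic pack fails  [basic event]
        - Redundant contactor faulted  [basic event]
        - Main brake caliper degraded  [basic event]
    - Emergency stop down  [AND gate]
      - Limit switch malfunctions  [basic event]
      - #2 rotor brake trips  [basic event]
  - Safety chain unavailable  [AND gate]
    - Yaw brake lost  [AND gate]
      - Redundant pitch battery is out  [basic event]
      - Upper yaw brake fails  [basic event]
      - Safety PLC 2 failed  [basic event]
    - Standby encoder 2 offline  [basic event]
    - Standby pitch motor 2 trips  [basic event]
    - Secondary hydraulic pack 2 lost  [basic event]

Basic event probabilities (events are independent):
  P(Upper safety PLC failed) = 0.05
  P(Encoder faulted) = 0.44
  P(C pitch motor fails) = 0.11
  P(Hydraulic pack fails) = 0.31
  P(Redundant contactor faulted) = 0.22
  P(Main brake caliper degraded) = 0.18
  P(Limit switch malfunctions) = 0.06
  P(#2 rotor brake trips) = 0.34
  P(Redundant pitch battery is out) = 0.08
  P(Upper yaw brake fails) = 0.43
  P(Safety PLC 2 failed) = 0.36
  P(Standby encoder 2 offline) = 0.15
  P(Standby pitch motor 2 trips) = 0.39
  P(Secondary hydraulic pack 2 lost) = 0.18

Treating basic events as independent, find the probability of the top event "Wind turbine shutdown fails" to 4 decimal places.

0.0219

P(Rotor brake unavailable) [OR] = 1 − (1−0.31) × (1−0.22) × (1−0.18) = 0.558676
P(Pitch system down) [AND] = 0.05 × 0.44 × 0.11 × 0.558676 = 0.001352
P(Emergency stop down) [AND] = 0.06 × 0.34 = 0.020400
P(Converter path unavailable) [OR] = 1 − (1−0.001352) × (1−0.020400) = 0.021724
P(Yaw brake lost) [AND] = 0.08 × 0.43 × 0.36 = 0.012384
P(Safety chain unavailable) [AND] = 0.012384 × 0.15 × 0.39 × 0.18 = 0.000130
P(Wind turbine shutdown fails) [OR] = 1 − (1−0.021724) × (1−0.000130) = 0.021851
Rounded to 4 decimal places: P(Wind turbine shutdown fails) ≈ 0.0219.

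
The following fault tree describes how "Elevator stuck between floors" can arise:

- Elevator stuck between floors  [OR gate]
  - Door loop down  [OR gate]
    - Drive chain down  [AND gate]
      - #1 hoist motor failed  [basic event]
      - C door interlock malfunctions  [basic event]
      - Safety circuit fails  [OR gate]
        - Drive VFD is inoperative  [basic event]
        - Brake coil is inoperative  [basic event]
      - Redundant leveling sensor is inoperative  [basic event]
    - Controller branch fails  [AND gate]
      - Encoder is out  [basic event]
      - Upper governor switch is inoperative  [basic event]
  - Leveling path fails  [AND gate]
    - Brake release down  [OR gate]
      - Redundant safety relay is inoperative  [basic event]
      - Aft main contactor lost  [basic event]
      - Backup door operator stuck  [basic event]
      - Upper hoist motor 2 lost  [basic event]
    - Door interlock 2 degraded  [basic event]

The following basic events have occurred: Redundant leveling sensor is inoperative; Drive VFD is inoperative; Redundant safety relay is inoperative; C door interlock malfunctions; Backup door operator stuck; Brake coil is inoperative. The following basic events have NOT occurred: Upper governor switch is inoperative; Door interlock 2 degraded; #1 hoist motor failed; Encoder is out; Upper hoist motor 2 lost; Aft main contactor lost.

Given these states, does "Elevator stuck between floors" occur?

Safety circuit fails [OR]: Drive VFD is inoperative=occurs, Brake coil is inoperative=occurs → at least one input occurs → occurs.
Drive chain down [AND]: #1 hoist motor failed=not, C door interlock malfunctions=occurs, Safety circuit fails=occurs, Redundant leveling sensor is inoperative=occurs → not all inputs occur → does not occur.
Controller branch fails [AND]: Encoder is out=not, Upper governor switch is inoperative=not → not all inputs occur → does not occur.
Door loop down [OR]: Drive chain down=not, Controller branch fails=not → no input occurs → does not occur.
Brake release down [OR]: Redundant safety relay is inoperative=occurs, Aft main contactor lost=not, Backup door operator stuck=occurs, Upper hoist motor 2 lost=not → at least one input occurs → occurs.
Leveling path fails [AND]: Brake release down=occurs, Door interlock 2 degraded=not → not all inputs occur → does not occur.
Elevator stuck between floors [OR]: Door loop down=not, Leveling path fails=not → no input occurs → does not occur.

No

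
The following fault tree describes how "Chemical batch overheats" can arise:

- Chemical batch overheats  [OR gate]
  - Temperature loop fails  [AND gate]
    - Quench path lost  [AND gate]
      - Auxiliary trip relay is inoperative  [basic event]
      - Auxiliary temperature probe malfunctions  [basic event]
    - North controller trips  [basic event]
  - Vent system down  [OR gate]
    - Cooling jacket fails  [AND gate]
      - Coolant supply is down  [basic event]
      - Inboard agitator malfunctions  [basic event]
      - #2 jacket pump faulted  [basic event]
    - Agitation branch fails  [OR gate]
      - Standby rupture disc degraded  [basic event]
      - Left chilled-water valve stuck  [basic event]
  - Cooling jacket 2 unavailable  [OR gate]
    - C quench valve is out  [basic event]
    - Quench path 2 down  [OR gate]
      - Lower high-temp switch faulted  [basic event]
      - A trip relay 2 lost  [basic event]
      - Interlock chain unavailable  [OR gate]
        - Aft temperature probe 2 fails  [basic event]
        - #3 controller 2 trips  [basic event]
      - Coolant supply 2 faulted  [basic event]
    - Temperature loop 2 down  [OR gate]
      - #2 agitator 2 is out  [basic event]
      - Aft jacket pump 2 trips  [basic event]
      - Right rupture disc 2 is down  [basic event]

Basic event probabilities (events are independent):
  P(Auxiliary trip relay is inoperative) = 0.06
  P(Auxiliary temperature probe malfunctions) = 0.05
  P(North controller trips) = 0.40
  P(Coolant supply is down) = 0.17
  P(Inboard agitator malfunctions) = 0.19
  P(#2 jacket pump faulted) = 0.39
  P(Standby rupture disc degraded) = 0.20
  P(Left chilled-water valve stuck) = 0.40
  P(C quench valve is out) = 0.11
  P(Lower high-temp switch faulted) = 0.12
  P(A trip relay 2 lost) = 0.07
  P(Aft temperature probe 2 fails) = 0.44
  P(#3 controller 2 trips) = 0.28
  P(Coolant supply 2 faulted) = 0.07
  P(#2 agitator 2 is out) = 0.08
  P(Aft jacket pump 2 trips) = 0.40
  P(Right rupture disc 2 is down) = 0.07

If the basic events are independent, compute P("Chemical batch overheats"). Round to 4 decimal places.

0.9336

P(Quench path lost) [AND] = 0.06 × 0.05 = 0.003000
P(Temperature loop fails) [AND] = 0.003000 × 0.40 = 0.001200
P(Cooling jacket fails) [AND] = 0.17 × 0.19 × 0.39 = 0.012597
P(Agitation branch fails) [OR] = 1 − (1−0.20) × (1−0.40) = 0.520000
P(Vent system down) [OR] = 1 − (1−0.012597) × (1−0.520000) = 0.526047
P(Interlock chain unavailable) [OR] = 1 − (1−0.44) × (1−0.28) = 0.596800
P(Quench path 2 down) [OR] = 1 − (1−0.12) × (1−0.07) × (1−0.596800) × (1−0.07) = 0.693120
P(Temperature loop 2 down) [OR] = 1 − (1−0.08) × (1−0.40) × (1−0.07) = 0.486640
P(Cooling jacket 2 unavailable) [OR] = 1 − (1−0.11) × (1−0.693120) × (1−0.486640) = 0.859789
P(Chemical batch overheats) [OR] = 1 − (1−0.001200) × (1−0.526047) × (1−0.859789) = 0.933626
Rounded to 4 decimal places: P(Chemical batch overheats) ≈ 0.9336.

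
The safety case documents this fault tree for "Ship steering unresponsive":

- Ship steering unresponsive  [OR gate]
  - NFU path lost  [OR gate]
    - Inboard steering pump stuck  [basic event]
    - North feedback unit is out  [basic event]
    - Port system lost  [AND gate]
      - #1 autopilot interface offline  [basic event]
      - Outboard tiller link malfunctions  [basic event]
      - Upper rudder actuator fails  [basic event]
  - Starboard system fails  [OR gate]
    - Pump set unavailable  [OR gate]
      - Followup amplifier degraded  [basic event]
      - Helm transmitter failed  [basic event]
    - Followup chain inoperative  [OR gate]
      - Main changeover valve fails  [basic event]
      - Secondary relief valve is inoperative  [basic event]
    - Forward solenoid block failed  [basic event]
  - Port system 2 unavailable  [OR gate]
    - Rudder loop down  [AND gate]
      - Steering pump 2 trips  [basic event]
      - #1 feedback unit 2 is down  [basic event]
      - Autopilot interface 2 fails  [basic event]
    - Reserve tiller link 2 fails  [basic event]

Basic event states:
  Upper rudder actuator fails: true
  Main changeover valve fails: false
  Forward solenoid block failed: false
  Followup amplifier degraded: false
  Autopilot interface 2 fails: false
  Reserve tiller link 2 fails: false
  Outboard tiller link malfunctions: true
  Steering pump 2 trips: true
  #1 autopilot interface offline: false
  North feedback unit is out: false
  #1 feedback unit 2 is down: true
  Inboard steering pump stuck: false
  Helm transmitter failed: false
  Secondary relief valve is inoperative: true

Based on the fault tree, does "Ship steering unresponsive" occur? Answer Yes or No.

Yes

Port system lost [AND]: #1 autopilot interface offline=not, Outboard tiller link malfunctions=occurs, Upper rudder actuator fails=occurs → not all inputs occur → does not occur.
NFU path lost [OR]: Inboard steering pump stuck=not, North feedback unit is out=not, Port system lost=not → no input occurs → does not occur.
Pump set unavailable [OR]: Followup amplifier degraded=not, Helm transmitter failed=not → no input occurs → does not occur.
Followup chain inoperative [OR]: Main changeover valve fails=not, Secondary relief valve is inoperative=occurs → at least one input occurs → occurs.
Starboard system fails [OR]: Pump set unavailable=not, Followup chain inoperative=occurs, Forward solenoid block failed=not → at least one input occurs → occurs.
Rudder loop down [AND]: Steering pump 2 trips=occurs, #1 feedback unit 2 is down=occurs, Autopilot interface 2 fails=not → not all inputs occur → does not occur.
Port system 2 unavailable [OR]: Rudder loop down=not, Reserve tiller link 2 fails=not → no input occurs → does not occur.
Ship steering unresponsive [OR]: NFU path lost=not, Starboard system fails=occurs, Port system 2 unavailable=not → at least one input occurs → occurs.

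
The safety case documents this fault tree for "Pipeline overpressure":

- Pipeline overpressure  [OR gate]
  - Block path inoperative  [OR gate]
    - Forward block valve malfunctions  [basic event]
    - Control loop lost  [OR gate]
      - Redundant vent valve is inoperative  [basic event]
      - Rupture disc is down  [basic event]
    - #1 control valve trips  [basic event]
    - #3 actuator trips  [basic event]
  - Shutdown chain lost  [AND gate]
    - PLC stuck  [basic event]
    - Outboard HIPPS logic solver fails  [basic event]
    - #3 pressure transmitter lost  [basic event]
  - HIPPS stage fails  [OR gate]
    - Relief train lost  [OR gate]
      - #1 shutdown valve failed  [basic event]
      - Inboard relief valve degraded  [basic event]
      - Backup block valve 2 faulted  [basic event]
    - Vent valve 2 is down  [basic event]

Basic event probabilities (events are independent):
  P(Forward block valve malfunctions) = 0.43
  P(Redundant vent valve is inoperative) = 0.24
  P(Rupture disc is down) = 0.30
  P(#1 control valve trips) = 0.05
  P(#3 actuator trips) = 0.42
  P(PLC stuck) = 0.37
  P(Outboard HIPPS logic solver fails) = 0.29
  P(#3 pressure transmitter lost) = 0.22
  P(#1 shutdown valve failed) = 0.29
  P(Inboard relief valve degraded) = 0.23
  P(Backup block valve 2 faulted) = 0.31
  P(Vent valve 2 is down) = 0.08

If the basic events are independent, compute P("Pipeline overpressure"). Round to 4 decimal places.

0.9434

P(Control loop lost) [OR] = 1 − (1−0.24) × (1−0.30) = 0.468000
P(Block path inoperative) [OR] = 1 − (1−0.43) × (1−0.468000) × (1−0.05) × (1−0.42) = 0.832915
P(Shutdown chain lost) [AND] = 0.37 × 0.29 × 0.22 = 0.023606
P(Relief train lost) [OR] = 1 − (1−0.29) × (1−0.23) × (1−0.31) = 0.622777
P(HIPPS stage fails) [OR] = 1 − (1−0.622777) × (1−0.08) = 0.652955
P(Pipeline overpressure) [OR] = 1 − (1−0.832915) × (1−0.023606) × (1−0.652955) = 0.943383
Rounded to 4 decimal places: P(Pipeline overpressure) ≈ 0.9434.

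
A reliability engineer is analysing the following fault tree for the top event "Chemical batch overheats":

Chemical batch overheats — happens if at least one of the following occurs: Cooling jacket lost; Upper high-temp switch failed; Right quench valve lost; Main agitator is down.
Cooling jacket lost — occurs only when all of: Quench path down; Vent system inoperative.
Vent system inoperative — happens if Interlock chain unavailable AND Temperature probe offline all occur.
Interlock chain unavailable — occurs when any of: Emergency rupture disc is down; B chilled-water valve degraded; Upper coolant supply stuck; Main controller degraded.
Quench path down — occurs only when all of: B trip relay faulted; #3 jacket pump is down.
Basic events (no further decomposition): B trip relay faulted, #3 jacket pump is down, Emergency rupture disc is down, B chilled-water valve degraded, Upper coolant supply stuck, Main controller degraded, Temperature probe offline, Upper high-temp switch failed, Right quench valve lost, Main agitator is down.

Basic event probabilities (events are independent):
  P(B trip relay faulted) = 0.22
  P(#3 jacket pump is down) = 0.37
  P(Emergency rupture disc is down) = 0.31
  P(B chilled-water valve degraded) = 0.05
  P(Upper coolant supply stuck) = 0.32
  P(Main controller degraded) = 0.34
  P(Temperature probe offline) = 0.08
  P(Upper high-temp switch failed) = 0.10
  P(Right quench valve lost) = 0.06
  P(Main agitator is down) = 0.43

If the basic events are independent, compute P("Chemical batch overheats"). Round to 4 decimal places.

P(Quench path down) [AND] = 0.22 × 0.37 = 0.081400
P(Interlock chain unavailable) [OR] = 1 − (1−0.31) × (1−0.05) × (1−0.32) × (1−0.34) = 0.705812
P(Vent system inoperative) [AND] = 0.705812 × 0.08 = 0.056465
P(Cooling jacket lost) [AND] = 0.081400 × 0.056465 = 0.004596
P(Chemical batch overheats) [OR] = 1 − (1−0.004596) × (1−0.10) × (1−0.06) × (1−0.43) = 0.519996
Rounded to 4 decimal places: P(Chemical batch overheats) ≈ 0.5200.

0.5200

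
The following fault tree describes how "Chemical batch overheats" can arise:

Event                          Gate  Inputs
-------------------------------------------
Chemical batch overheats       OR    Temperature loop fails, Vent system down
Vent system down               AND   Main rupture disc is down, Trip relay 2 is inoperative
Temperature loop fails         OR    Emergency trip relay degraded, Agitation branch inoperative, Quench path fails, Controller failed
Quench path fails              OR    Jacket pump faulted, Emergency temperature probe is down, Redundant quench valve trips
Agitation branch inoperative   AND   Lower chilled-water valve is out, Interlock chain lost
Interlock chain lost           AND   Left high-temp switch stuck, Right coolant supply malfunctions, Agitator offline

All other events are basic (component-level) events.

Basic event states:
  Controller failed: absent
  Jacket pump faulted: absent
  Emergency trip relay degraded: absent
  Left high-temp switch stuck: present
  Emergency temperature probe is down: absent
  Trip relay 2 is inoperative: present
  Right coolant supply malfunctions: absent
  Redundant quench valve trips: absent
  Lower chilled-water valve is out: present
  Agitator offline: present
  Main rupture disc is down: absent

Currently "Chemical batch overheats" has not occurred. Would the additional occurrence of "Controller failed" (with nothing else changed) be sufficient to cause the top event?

Yes

Counterfactual: set "Controller failed" to occurred.
Interlock chain lost [AND]: Left high-temp switch stuck=occurs, Right coolant supply malfunctions=not, Agitator offline=occurs → not all inputs occur → does not occur.
Agitation branch inoperative [AND]: Lower chilled-water valve is out=occurs, Interlock chain lost=not → not all inputs occur → does not occur.
Quench path fails [OR]: Jacket pump faulted=not, Emergency temperature probe is down=not, Redundant quench valve trips=not → no input occurs → does not occur.
Temperature loop fails [OR]: Emergency trip relay degraded=not, Agitation branch inoperative=not, Quench path fails=not, Controller failed=occurs → at least one input occurs → occurs.
Vent system down [AND]: Main rupture disc is down=not, Trip relay 2 is inoperative=occurs → not all inputs occur → does not occur.
Chemical batch overheats [OR]: Temperature loop fails=occurs, Vent system down=not → at least one input occurs → occurs.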